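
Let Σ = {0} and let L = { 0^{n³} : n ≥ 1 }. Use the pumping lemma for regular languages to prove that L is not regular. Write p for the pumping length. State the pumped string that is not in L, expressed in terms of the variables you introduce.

0^{p³+k}

Toward a contradiction, assume L is regular with pumping length p.
Take w = 0^{p³} ∈ L with |w| = p³ ≥ p.
The pumping lemma gives a decomposition w = xyz where |xy| ≤ p and |y| > 0.
Then y = 0^k for some k with 1 ≤ k ≤ p.
Pump with i = 2: xy^2z = 0^{p³+k}. Since 1 ≤ k ≤ p, p³ < p³+k ≤ p³+p < p³+3p²+3p+1 = (p+1)³, so p³+k is not a perfect cube. So xy^2z ∉ L.
This contradicts the pumping lemma, so L is not regular.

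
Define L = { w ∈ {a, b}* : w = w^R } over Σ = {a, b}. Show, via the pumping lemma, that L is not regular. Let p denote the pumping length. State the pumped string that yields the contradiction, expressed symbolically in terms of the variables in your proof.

Toward a contradiction, assume L is regular with pumping length p.
Take w = a^p b a^p, a palindrome of length 2p+1 ≥ p.
Write w = xyz as guaranteed by the lemma, with |xy| ≤ p and |y| > 0.
Since the first p symbols of w are all a's and |xy| ≤ p, y lies entirely in the leading a-block: y = a^k for some k with 1 ≤ k ≤ p.
Pump with i = 2: xy^2z = a^{p+k} b a^p. Its reverse is a^p b a^{p+k}, which differs from xy^2z since k ≥ 1. So xy^2z is not a palindrome and xy^2z ∉ L.
This is a contradiction; hence L is not regular.

a^{p+k} b a^p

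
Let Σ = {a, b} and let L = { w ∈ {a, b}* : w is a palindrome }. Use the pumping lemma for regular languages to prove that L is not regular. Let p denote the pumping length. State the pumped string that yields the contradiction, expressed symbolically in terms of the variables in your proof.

Assume L is regular; let p be its pumping constant.
Take w = a^p b a^p, a palindrome of length 2p+1 ≥ p.
The pumping lemma gives a decomposition w = xyz where |xy| ≤ p and y is nonempty.
Since the first p symbols of w are all a's and |xy| ≤ p, y lies entirely in the leading a-block: y = a^k for some k with 1 ≤ k ≤ p.
Pump with i = 2: xy^2z = a^{p+k} b a^p. Its reverse is a^p b a^{p+k}, which differs from xy^2z since k ≥ 1. So xy^2z is not a palindrome and xy^2z ∉ L.
This is a contradiction; hence L is not regular.

a^{p+k} b a^p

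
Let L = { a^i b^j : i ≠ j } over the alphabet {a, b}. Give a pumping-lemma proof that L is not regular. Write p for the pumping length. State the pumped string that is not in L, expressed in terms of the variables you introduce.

Assume L is regular. Let p be the pumping length given by the pumping lemma.
Choose w = a^p b^{p+p!}. Since p ≠ p+p!, w ∈ L; and |w| ≥ p.
By the pumping lemma, w = xyz with |xy| ≤ p and y is nonempty.
The first p characters of w are a's, so xy (and hence y) consists only of a's. Write y = a^k, 1 ≤ k ≤ p.
Since 1 ≤ k ≤ p, k divides p!; set t = 1 + p!/k. Then xy^t z has p + (p!/k)·k = p + p! copies of a. Now the a-count equals the b-count, so i ≠ j fails. So xy^t z = a^{p+p!} b^{p+p!} ∉ L.
This is a contradiction; hence L is not regular.

a^{p+p!} b^{p+p!}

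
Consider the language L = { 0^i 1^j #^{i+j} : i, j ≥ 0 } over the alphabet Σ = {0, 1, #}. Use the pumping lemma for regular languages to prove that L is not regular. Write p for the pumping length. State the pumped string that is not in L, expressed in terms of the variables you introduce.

0^{p+k} 1^p #^{2p}

Toward a contradiction, assume L is regular with pumping length p.
Take w = 0^p 1^p #^{2p} ∈ L (with i=j=p, i+j=2p), |w| = 4p ≥ p.
By the pumping lemma, w = xyz with |xy| ≤ p and y is nonempty.
Since the first p symbols of w are all 0's and |xy| ≤ p, y lies entirely in the leading 0-block: y = 0^k for some k with 1 ≤ k ≤ p.
Consider xy^2z = 0^{p+k} 1^p #^{2p}. Now the 0- and 1-counts sum to 2p+k, but the #-count is 2p ≠ 2p+k. So xy^2z ∉ L.
This contradicts the pumping lemma, so L is not regular.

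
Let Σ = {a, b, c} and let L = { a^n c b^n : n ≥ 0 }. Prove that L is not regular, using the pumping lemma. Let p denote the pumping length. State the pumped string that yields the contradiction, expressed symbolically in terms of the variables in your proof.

a^{p+k} c b^p

Assume L is regular; let p be its pumping constant.
Take w = a^p c b^p ∈ L with |w| = 2p+1 ≥ p.
By the pumping lemma, w = xyz with |xy| ≤ p and |y| > 0.
The first p characters of w are a's, so xy (and hence y) consists only of a's. Write y = a^k, 1 ≤ k ≤ p.
Pump with i = 2: xy^2z = a^{p+k} c b^p, which would require p+k = p. But k ≥ 1, so xy^2z ∉ L.
This contradicts the pumping lemma, so L is not regular.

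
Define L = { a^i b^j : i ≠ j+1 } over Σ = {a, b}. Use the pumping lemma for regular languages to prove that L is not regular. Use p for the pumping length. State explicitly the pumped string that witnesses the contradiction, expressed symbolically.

Suppose for contradiction that L is regular, and let p be the pumping length.
Choose w = a^p b^{p+p!-1}. Since p ≠ (p+p!-1)+1 = p+p!, w ∈ L; and |w| ≥ p.
By the pumping lemma, w = xyz with |xy| ≤ p and |y| > 0.
The first p characters of w are a's, so xy (and hence y) consists only of a's. Write y = a^k, 1 ≤ k ≤ p.
Since 1 ≤ k ≤ p, k divides p!; set t = 1 + p!/k. Then xy^t z has p + (p!/k)·k = p + p! copies of a. Now the a-count is p+p! and (b-count)+1 = (p+p!-1)+1 = p+p!, so i ≠ j+1 fails. So xy^t z = a^{p+p!} b^{p+p!-1} ∉ L.
Contradiction. Therefore L is not regular.

a^{p+p!} b^{p+p!-1}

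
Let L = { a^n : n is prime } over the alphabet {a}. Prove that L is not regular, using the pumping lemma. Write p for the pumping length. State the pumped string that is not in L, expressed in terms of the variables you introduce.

a^{q(1+k)}

Assume L is regular. Let p be the pumping length given by the pumping lemma.
Let q be a prime with q ≥ p+2 (infinitely many primes exist), and take w = a^q ∈ L with |w| = q ≥ p.
By the pumping lemma, w = xyz with |xy| ≤ p and |y| ≥ 1.
Then y = a^k for some k with 1 ≤ k ≤ p.
Since 1 ≤ k ≤ p, |xz| = q-k. Pump with i = q+1: |xy^{q+1}z| = (q-k)+(q+1)k = q+qk = q(1+k), which is composite (both factors ≥ 2). So xy^{q+1}z = a^{q(1+k)} ∉ L.
This contradicts the pumping lemma, so L is not regular.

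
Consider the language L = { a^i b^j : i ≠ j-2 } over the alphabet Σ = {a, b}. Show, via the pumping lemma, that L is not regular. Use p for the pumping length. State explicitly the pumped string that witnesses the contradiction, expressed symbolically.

a^{p+p!} b^{p+p!+2}

Assume L is regular; let p be its pumping constant.
Choose w = a^p b^{p+p!+2}. Since p ≠ (p+p!+2)-2 = p+p!, w ∈ L; and |w| ≥ p.
The pumping lemma gives a decomposition w = xyz where |xy| ≤ p and |y| > 0.
Because |xy| ≤ p and w begins with p copies of a, we have y = a^k with 1 ≤ k ≤ p.
Since 1 ≤ k ≤ p, k divides p!; set t = 1 + p!/k. Then xy^t z has p + (p!/k)·k = p + p! copies of a. Now the a-count is p+p! and (b-count)-2 = (p+p!+2)-2 = p+p!, so i ≠ j-2 fails. So xy^t z = a^{p+p!} b^{p+p!+2} ∉ L.
This is a contradiction; hence L is not regular.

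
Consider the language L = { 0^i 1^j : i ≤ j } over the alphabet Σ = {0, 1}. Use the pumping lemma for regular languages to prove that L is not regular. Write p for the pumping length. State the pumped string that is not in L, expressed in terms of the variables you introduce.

Suppose for contradiction that L is regular, and let p be the pumping length.
Choose w = 0^p 1^p ∈ L, with |w| = 2p ≥ p.
The pumping lemma gives a decomposition w = xyz where |xy| ≤ p and |y| > 0.
Since the first p symbols of w are all 0's and |xy| ≤ p, y lies entirely in the leading 0-block: y = 0^k for some k with 1 ≤ k ≤ p.
Consider xy^2z = 0^{p+k} 1^p. Since k ≥ 1, the 0-count p+k exceeds the 1-count p, so i ≤ j fails; thus xy^2z ∉ L.
This is a contradiction; hence L is not regular.

0^{p+k} 1^p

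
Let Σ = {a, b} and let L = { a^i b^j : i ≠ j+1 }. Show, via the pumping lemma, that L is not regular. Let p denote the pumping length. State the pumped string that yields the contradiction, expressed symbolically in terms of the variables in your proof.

a^{p+p!} b^{p+p!-1}

Assume L is regular. Let p be the pumping length given by the pumping lemma.
Choose w = a^p b^{p+p!-1}. Since p ≠ (p+p!-1)+1 = p+p!, w ∈ L; and |w| ≥ p.
By the pumping lemma, w = xyz with |xy| ≤ p and |y| ≥ 1.
Because |xy| ≤ p and w begins with p copies of a, we have y = a^k with 1 ≤ k ≤ p.
Since 1 ≤ k ≤ p, k divides p!; set t = 1 + p!/k. Then xy^t z has p + (p!/k)·k = p + p! copies of a. Now the a-count is p+p! and (b-count)+1 = (p+p!-1)+1 = p+p!, so i ≠ j+1 fails. So xy^t z = a^{p+p!} b^{p+p!-1} ∉ L.
This contradicts the pumping lemma, so L is not regular.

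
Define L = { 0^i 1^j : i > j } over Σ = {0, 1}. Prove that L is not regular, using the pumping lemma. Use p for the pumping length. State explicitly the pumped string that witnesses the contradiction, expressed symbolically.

Assume L is regular; let p be its pumping constant.
Choose w = 0^{p+1} 1^p ∈ L, with |w| = 2p+1 ≥ p.
Write w = xyz as guaranteed by the lemma, with |xy| ≤ p and y is nonempty.
Because |xy| ≤ p and w begins with p copies of 0, we have y = 0^k with 1 ≤ k ≤ p.
Consider xy^0z = xz = 0^{p+1-k} 1^p. Since k ≥ 1, the 0-count p+1-k is at most p, so i > j fails; thus xz ∉ L.
Contradiction. Therefore L is not regular.

0^{p+1-k} 1^p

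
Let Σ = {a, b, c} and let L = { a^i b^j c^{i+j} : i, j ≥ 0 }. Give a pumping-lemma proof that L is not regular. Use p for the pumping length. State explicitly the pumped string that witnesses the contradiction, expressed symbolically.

a^{p+k} b^p c^{2p}

Toward a contradiction, assume L is regular with pumping length p.
Take w = a^p b^p c^{2p} ∈ L (with i=j=p, i+j=2p), |w| = 4p ≥ p.
By the pumping lemma, w = xyz with |xy| ≤ p and |y| > 0.
Because |xy| ≤ p and w begins with p copies of a, we have y = a^k with 1 ≤ k ≤ p.
Consider xy^2z = a^{p+k} b^p c^{2p}. Now the a- and b-counts sum to 2p+k, but the c-count is 2p ≠ 2p+k. So xy^2z ∉ L.
Contradiction. Therefore L is not regular.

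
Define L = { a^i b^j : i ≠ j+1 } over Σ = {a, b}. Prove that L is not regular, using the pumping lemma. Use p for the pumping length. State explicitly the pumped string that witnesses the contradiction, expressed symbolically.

Toward a contradiction, assume L is regular with pumping length p.
Choose w = a^p b^{p+p!-1}. Since p ≠ (p+p!-1)+1 = p+p!, w ∈ L; and |w| ≥ p.
The pumping lemma gives a decomposition w = xyz where |xy| ≤ p and y is nonempty.
Because |xy| ≤ p and w begins with p copies of a, we have y = a^k with 1 ≤ k ≤ p.
Since 1 ≤ k ≤ p, k divides p!; set t = 1 + p!/k. Then xy^t z has p + (p!/k)·k = p + p! copies of a. Now the a-count is p+p! and (b-count)+1 = (p+p!-1)+1 = p+p!, so i ≠ j+1 fails. So xy^t z = a^{p+p!} b^{p+p!-1} ∉ L.
This contradicts the pumping lemma, so L is not regular.

a^{p+p!} b^{p+p!-1}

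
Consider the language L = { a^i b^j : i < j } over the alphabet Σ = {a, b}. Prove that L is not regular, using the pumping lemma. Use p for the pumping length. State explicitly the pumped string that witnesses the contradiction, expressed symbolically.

Assume L is regular; let p be its pumping constant.
Choose w = a^p b^{p+1} ∈ L, with |w| = 2p+1 ≥ p.
By the pumping lemma, w = xyz with |xy| ≤ p and |y| ≥ 1.
The first p characters of w are a's, so xy (and hence y) consists only of a's. Write y = a^k, 1 ≤ k ≤ p.
Consider xy^2z = a^{p+k} b^{p+1}. Since k ≥ 1, the a-count p+k is at least p+1, so i < j fails; thus xy^2z ∉ L.
This contradicts the pumping lemma, so L is not regular.

a^{p+k} b^{p+1}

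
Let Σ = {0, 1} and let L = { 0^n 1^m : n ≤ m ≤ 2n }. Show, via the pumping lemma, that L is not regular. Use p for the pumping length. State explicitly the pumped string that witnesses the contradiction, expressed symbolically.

Suppose for contradiction that L is regular, and let p be the pumping length.
Take w = 0^p 1^p ∈ L (since p ≤ p ≤ 2p), with |w| = 2p ≥ p.
The pumping lemma gives a decomposition w = xyz where |xy| ≤ p and |y| > 0.
Since the first p symbols of w are all 0's and |xy| ≤ p, y lies entirely in the leading 0-block: y = 0^k for some k with 1 ≤ k ≤ p.
Pump with i = 2: xy^2z = 0^{p+k} 1^p. Now n = p+k > p = m, so the condition n ≤ m fails. Thus xy^2z ∉ L.
This contradicts the pumping lemma, so L is not regular.

0^{p+k} 1^p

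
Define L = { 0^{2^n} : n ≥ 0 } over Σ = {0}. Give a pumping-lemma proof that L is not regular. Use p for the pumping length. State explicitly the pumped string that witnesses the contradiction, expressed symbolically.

Suppose for contradiction that L is regular, and let p be the pumping length.
Take w = 0^{2^p} ∈ L with |w| = 2^p ≥ p.
The pumping lemma gives a decomposition w = xyz where |xy| ≤ p and y is nonempty.
Then y = 0^k for some k with 1 ≤ k ≤ p.
Pump with i = 2: xy^2z = 0^{2^p+k}. Since 1 ≤ k ≤ p < 2^p, we have 2^p < 2^p+k < 2^{p+1}, so 2^p+k is not a power of 2. So xy^2z ∉ L.
This contradicts the pumping lemma, so L is not regular.

0^{2^p+k}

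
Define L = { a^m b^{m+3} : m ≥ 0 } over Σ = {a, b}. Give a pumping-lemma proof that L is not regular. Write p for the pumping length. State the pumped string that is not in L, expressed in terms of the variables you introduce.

Suppose for contradiction that L is regular, and let p be the pumping length.
Let w = a^p b^{p+3} ∈ L; note |w| = 2p+3 ≥ p.
By the pumping lemma, w = xyz with |xy| ≤ p and |y| ≥ 1.
Since the first p symbols of w are all a's and |xy| ≤ p, y lies entirely in the leading a-block: y = a^k for some k with 1 ≤ k ≤ p.
Pump with i = 2: xy^2z = a^{p+k} b^{p+3}. For this to lie in L we would need p+3 = (p+k)+3, which forces k = 0. But k ≥ 1, so xy^2z ∉ L.
Contradiction. Therefore L is not regular.

a^{p+k} b^{p+3}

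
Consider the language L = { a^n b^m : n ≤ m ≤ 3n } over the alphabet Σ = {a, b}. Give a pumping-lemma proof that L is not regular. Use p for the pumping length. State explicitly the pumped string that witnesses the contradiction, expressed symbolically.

a^{p+k} b^p

Toward a contradiction, assume L is regular with pumping length p.
Take w = a^p b^p ∈ L (since p ≤ p ≤ 3p), with |w| = 2p ≥ p.
By the pumping lemma, w = xyz with |xy| ≤ p and |y| > 0.
Because |xy| ≤ p and w begins with p copies of a, we have y = a^k with 1 ≤ k ≤ p.
Pump with i = 2: xy^2z = a^{p+k} b^p. Now n = p+k > p = m, so the condition n ≤ m fails. Thus xy^2z ∉ L.
This contradicts the pumping lemma, so L is not regular.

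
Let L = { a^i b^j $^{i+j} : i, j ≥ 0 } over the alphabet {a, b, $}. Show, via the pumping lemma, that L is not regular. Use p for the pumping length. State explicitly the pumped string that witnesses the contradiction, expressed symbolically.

a^{p+k} b^p $^{2p}

Assume L is regular; let p be its pumping constant.
Take w = a^p b^p $^{2p} ∈ L (with i=j=p, i+j=2p), |w| = 4p ≥ p.
The pumping lemma gives a decomposition w = xyz where |xy| ≤ p and y is nonempty.
Because |xy| ≤ p and w begins with p copies of a, we have y = a^k with 1 ≤ k ≤ p.
Consider xy^2z = a^{p+k} b^p $^{2p}. Now the a- and b-counts sum to 2p+k, but the $-count is 2p ≠ 2p+k. So xy^2z ∉ L.
Contradiction. Therefore L is not regular.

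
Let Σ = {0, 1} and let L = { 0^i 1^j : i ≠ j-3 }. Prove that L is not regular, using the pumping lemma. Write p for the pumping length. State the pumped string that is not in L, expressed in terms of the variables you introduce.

0^{p+p!} 1^{p+p!+3}

Assume L is regular. Let p be the pumping length given by the pumping lemma.
Choose w = 0^p 1^{p+p!+3}. Since p ≠ (p+p!+3)-3 = p+p!, w ∈ L; and |w| ≥ p.
The pumping lemma gives a decomposition w = xyz where |xy| ≤ p and y is nonempty.
The first p characters of w are 0's, so xy (and hence y) consists only of 0's. Write y = 0^k, 1 ≤ k ≤ p.
Since 1 ≤ k ≤ p, k divides p!; set t = 1 + p!/k. Then xy^t z has p + (p!/k)·k = p + p! copies of 0. Now the 0-count is p+p! and (1-count)-3 = (p+p!+3)-3 = p+p!, so i ≠ j-3 fails. So xy^t z = 0^{p+p!} 1^{p+p!+3} ∉ L.
This contradicts the pumping lemma, so L is not regular.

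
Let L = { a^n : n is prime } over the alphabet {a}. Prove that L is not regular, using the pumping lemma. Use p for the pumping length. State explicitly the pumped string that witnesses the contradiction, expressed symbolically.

Suppose for contradiction that L is regular, and let p be the pumping length.
Let q be a prime with q ≥ p+2 (infinitely many primes exist), and take w = a^q ∈ L with |w| = q ≥ p.
By the pumping lemma, w = xyz with |xy| ≤ p and |y| > 0.
Then y = a^k for some k with 1 ≤ k ≤ p.
Since 1 ≤ k ≤ p, |xz| = q-k. Pump with i = q+1: |xy^{q+1}z| = (q-k)+(q+1)k = q+qk = q(1+k), which is composite (both factors ≥ 2). So xy^{q+1}z = a^{q(1+k)} ∉ L.
Contradiction. Therefore L is not regular.

a^{q(1+k)}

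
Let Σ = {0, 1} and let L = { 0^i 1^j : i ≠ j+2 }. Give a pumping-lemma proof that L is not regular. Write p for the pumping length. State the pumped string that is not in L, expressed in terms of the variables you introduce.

Assume L is regular; let p be its pumping constant.
Choose w = 0^p 1^{p+p!-2}. Since p ≠ (p+p!-2)+2 = p+p!, w ∈ L; and |w| ≥ p.
The pumping lemma gives a decomposition w = xyz where |xy| ≤ p and |y| ≥ 1.
The first p characters of w are 0's, so xy (and hence y) consists only of 0's. Write y = 0^k, 1 ≤ k ≤ p.
Since 1 ≤ k ≤ p, k divides p!; set t = 1 + p!/k. Then xy^t z has p + (p!/k)·k = p + p! copies of 0. Now the 0-count is p+p! and (1-count)+2 = (p+p!-2)+2 = p+p!, so i ≠ j+2 fails. So xy^t z = 0^{p+p!} 1^{p+p!-2} ∉ L.
This contradicts the pumping lemma, so L is not regular.

0^{p+p!} 1^{p+p!-2}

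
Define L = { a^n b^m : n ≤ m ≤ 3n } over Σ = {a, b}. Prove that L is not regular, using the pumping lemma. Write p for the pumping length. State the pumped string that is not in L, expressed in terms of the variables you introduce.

a^{p+k} b^p

Suppose for contradiction that L is regular, and let p be the pumping length.
Take w = a^p b^p ∈ L (since p ≤ p ≤ 3p), with |w| = 2p ≥ p.
By the pumping lemma, w = xyz with |xy| ≤ p and |y| > 0.
Since the first p symbols of w are all a's and |xy| ≤ p, y lies entirely in the leading a-block: y = a^k for some k with 1 ≤ k ≤ p.
Pump with i = 2: xy^2z = a^{p+k} b^p. Now n = p+k > p = m, so the condition n ≤ m fails. Thus xy^2z ∉ L.
This is a contradiction; hence L is not regular.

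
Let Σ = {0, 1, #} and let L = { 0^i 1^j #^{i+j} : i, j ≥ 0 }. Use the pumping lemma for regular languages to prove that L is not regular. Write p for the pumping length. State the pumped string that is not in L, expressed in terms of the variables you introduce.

Suppose for contradiction that L is regular, and let p be the pumping length.
Take w = 0^p 1^p #^{2p} ∈ L (with i=j=p, i+j=2p), |w| = 4p ≥ p.
Write w = xyz as guaranteed by the lemma, with |xy| ≤ p and y is nonempty.
Because |xy| ≤ p and w begins with p copies of 0, we have y = 0^k with 1 ≤ k ≤ p.
Consider xy^2z = 0^{p+k} 1^p #^{2p}. Now the 0- and 1-counts sum to 2p+k, but the #-count is 2p ≠ 2p+k. So xy^2z ∉ L.
This is a contradiction; hence L is not regular.

0^{p+k} 1^p #^{2p}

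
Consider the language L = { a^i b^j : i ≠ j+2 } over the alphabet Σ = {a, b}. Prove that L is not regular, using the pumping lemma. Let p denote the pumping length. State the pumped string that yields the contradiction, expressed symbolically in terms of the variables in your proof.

a^{p+p!} b^{p+p!-2}

Assume L is regular. Let p be the pumping length given by the pumping lemma.
Choose w = a^p b^{p+p!-2}. Since p ≠ (p+p!-2)+2 = p+p!, w ∈ L; and |w| ≥ p.
The pumping lemma gives a decomposition w = xyz where |xy| ≤ p and |y| > 0.
Because |xy| ≤ p and w begins with p copies of a, we have y = a^k with 1 ≤ k ≤ p.
Since 1 ≤ k ≤ p, k divides p!; set t = 1 + p!/k. Then xy^t z has p + (p!/k)·k = p + p! copies of a. Now the a-count is p+p! and (b-count)+2 = (p+p!-2)+2 = p+p!, so i ≠ j+2 fails. So xy^t z = a^{p+p!} b^{p+p!-2} ∉ L.
This contradicts the pumping lemma, so L is not regular.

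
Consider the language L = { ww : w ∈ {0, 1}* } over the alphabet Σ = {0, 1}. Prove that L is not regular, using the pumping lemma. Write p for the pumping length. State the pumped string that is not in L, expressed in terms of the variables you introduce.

0^{p+k} 1^p 0^p 1^p

Assume L is regular. Let p be the pumping length given by the pumping lemma.
Take w = 0^p 1^p 0^p 1^p = uu where u = 0^p1^p; then w ∈ L and |w| = 4p ≥ p.
The pumping lemma gives a decomposition w = xyz where |xy| ≤ p and y is nonempty.
The first p characters of w are 0's, so xy (and hence y) consists only of 0's. Write y = 0^k, 1 ≤ k ≤ p.
Pump with i = 2: xy^2z = 0^{p+k} 1^p 0^p 1^p, of length 4p+k. Suppose this equals vv. The string starts with 0 and ends with 1, so v does too; thus the boundary between the two copies of v is a 1→0 transition. There is exactly one such transition, at position 2p+k, so |v| = 2p+k and |vv| = 4p+2k ≠ 4p+k since k ≥ 1. So xy^2z ∉ L.
Contradiction. Therefore L is not regular.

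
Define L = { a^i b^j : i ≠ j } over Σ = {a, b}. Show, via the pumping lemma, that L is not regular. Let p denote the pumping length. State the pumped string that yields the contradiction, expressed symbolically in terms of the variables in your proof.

Toward a contradiction, assume L is regular with pumping length p.
Choose w = a^p b^{p+p!}. Since p ≠ p+p!, w ∈ L; and |w| ≥ p.
Write w = xyz as guaranteed by the lemma, with |xy| ≤ p and |y| ≥ 1.
Because |xy| ≤ p and w begins with p copies of a, we have y = a^k with 1 ≤ k ≤ p.
Since 1 ≤ k ≤ p, k divides p!; set t = 1 + p!/k. Then xy^t z has p + (p!/k)·k = p + p! copies of a. Now the a-count equals the b-count, so i ≠ j fails. So xy^t z = a^{p+p!} b^{p+p!} ∉ L.
This is a contradiction; hence L is not regular.

a^{p+p!} b^{p+p!}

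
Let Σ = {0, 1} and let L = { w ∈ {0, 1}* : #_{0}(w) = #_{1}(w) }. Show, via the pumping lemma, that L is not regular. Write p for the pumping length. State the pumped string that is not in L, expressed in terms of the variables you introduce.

Suppose for contradiction that L is regular, and let p be the pumping length.
Choose w = 0^p 1^p ∈ L with |w| = 2p ≥ p.
By the pumping lemma, w = xyz with |xy| ≤ p and |y| ≥ 1.
The first p characters of w are 0's, so xy (and hence y) consists only of 0's. Write y = 0^k, 1 ≤ k ≤ p.
Pump with i = 2: xy^2z = 0^{p+k} 1^p has p+k occurrences of 0 but only p of 1. Since k ≥ 1 the counts differ, so xy^2z ∉ L.
This contradicts the pumping lemma, so L is not regular.

0^{p+k} 1^p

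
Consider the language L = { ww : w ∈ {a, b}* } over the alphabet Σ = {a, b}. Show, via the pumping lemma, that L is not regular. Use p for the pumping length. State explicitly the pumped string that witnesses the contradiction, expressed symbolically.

a^{p+k} b^p a^p b^p

Assume L is regular. Let p be the pumping length given by the pumping lemma.
Take w = a^p b^p a^p b^p = uu where u = a^pb^p; then w ∈ L and |w| = 4p ≥ p.
The pumping lemma gives a decomposition w = xyz where |xy| ≤ p and |y| ≥ 1.
Since the first p symbols of w are all a's and |xy| ≤ p, y lies entirely in the leading a-block: y = a^k for some k with 1 ≤ k ≤ p.
Pump with i = 2: xy^2z = a^{p+k} b^p a^p b^p, of length 4p+k. Suppose this equals vv. The string starts with a and ends with b, so v does too; thus the boundary between the two copies of v is a b→a transition. There is exactly one such transition, at position 2p+k, so |v| = 2p+k and |vv| = 4p+2k ≠ 4p+k since k ≥ 1. So xy^2z ∉ L.
This is a contradiction; hence L is not regular.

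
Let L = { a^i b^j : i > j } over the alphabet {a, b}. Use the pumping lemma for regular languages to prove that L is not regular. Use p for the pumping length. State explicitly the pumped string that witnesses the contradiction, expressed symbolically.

Suppose for contradiction that L is regular, and let p be the pumping length.
Choose w = a^{p+1} b^p ∈ L, with |w| = 2p+1 ≥ p.
By the pumping lemma, w = xyz with |xy| ≤ p and |y| > 0.
Since the first p symbols of w are all a's and |xy| ≤ p, y lies entirely in the leading a-block: y = a^k for some k with 1 ≤ k ≤ p.
Consider xy^0z = xz = a^{p+1-k} b^p. Since k ≥ 1, the a-count p+1-k is at most p, so i > j fails; thus xz ∉ L.
This contradicts the pumping lemma, so L is not regular.

a^{p+1-k} b^p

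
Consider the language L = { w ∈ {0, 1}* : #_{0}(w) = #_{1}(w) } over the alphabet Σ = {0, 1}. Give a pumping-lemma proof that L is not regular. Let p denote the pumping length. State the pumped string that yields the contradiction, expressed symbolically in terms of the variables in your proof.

0^{p+k} 1^p

Assume L is regular; let p be its pumping constant.
Choose w = 0^p 1^p ∈ L with |w| = 2p ≥ p.
Write w = xyz as guaranteed by the lemma, with |xy| ≤ p and |y| ≥ 1.
The first p characters of w are 0's, so xy (and hence y) consists only of 0's. Write y = 0^k, 1 ≤ k ≤ p.
Pump with i = 2: xy^2z = 0^{p+k} 1^p has p+k occurrences of 0 but only p of 1. Since k ≥ 1 the counts differ, so xy^2z ∉ L.
This is a contradiction; hence L is not regular.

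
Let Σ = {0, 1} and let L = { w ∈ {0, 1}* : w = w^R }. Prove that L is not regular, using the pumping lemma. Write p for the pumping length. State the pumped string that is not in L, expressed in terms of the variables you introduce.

0^{p+k} 1 0^p

Assume L is regular. Let p be the pumping length given by the pumping lemma.
Take w = 0^p 1 0^p, a palindrome of length 2p+1 ≥ p.
The pumping lemma gives a decomposition w = xyz where |xy| ≤ p and y is nonempty.
The first p characters of w are 0's, so xy (and hence y) consists only of 0's. Write y = 0^k, 1 ≤ k ≤ p.
Pump with i = 2: xy^2z = 0^{p+k} 1 0^p. Its reverse is 0^p 1 0^{p+k}, which differs from xy^2z since k ≥ 1. So xy^2z is not a palindrome and xy^2z ∉ L.
This is a contradiction; hence L is not regular.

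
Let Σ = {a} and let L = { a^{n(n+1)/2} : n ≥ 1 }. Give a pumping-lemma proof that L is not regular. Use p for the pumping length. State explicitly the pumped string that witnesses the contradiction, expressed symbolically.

a^{p(p+1)/2+k}

Assume L is regular; let p be its pumping constant.
Take w = a^{p(p+1)/2} ∈ L with |w| = p(p+1)/2 ≥ p.
The pumping lemma gives a decomposition w = xyz where |xy| ≤ p and y is nonempty.
Then y = a^k for some k with 1 ≤ k ≤ p.
Pump with i = 2: xy^2z = a^{p(p+1)/2+k}. Since 1 ≤ k ≤ p, p(p+1)/2 < p(p+1)/2+k ≤ p(p+1)/2+p < (p+1)(p+2)/2, so p(p+1)/2+k is strictly between consecutive triangular numbers. So xy^2z ∉ L.
Contradiction. Therefore L is not regular.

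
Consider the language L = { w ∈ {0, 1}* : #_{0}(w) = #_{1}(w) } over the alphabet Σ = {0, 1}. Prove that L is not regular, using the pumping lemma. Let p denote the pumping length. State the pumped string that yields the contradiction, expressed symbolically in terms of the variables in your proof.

Toward a contradiction, assume L is regular with pumping length p.
Choose w = 0^p 1^p ∈ L with |w| = 2p ≥ p.
The pumping lemma gives a decomposition w = xyz where |xy| ≤ p and y is nonempty.
Because |xy| ≤ p and w begins with p copies of 0, we have y = 0^k with 1 ≤ k ≤ p.
Pump with i = 2: xy^2z = 0^{p+k} 1^p has p+k occurrences of 0 but only p of 1. Since k ≥ 1 the counts differ, so xy^2z ∉ L.
This contradicts the pumping lemma, so L is not regular.

0^{p+k} 1^p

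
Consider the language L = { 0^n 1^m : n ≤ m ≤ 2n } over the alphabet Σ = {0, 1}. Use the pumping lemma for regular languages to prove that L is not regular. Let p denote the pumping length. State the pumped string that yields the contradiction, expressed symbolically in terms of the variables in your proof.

Suppose for contradiction that L is regular, and let p be the pumping length.
Take w = 0^p 1^p ∈ L (since p ≤ p ≤ 2p), with |w| = 2p ≥ p.
The pumping lemma gives a decomposition w = xyz where |xy| ≤ p and y is nonempty.
Since the first p symbols of w are all 0's and |xy| ≤ p, y lies entirely in the leading 0-block: y = 0^k for some k with 1 ≤ k ≤ p.
Pump with i = 2: xy^2z = 0^{p+k} 1^p. Now n = p+k > p = m, so the condition n ≤ m fails. Thus xy^2z ∉ L.
Contradiction. Therefore L is not regular.

0^{p+k} 1^p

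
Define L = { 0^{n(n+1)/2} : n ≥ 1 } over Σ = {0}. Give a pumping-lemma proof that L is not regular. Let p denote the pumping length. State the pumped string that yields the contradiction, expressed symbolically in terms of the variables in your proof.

0^{p(p+1)/2+k}

Suppose for contradiction that L is regular, and let p be the pumping length.
Take w = 0^{p(p+1)/2} ∈ L with |w| = p(p+1)/2 ≥ p.
By the pumping lemma, w = xyz with |xy| ≤ p and |y| ≥ 1.
Then y = 0^k for some k with 1 ≤ k ≤ p.
Pump with i = 2: xy^2z = 0^{p(p+1)/2+k}. Since 1 ≤ k ≤ p, p(p+1)/2 < p(p+1)/2+k ≤ p(p+1)/2+p < (p+1)(p+2)/2, so p(p+1)/2+k is strictly between consecutive triangular numbers. So xy^2z ∉ L.
This is a contradiction; hence L is not regular.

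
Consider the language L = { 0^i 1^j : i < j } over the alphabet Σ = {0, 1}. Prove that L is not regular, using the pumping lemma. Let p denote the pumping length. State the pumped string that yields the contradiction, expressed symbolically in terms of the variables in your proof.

Toward a contradiction, assume L is regular with pumping length p.
Choose w = 0^p 1^{p+1} ∈ L, with |w| = 2p+1 ≥ p.
Write w = xyz as guaranteed by the lemma, with |xy| ≤ p and y is nonempty.
Since the first p symbols of w are all 0's and |xy| ≤ p, y lies entirely in the leading 0-block: y = 0^k for some k with 1 ≤ k ≤ p.
Consider xy^2z = 0^{p+k} 1^{p+1}. Since k ≥ 1, the 0-count p+k is at least p+1, so i < j fails; thus xy^2z ∉ L.
This contradicts the pumping lemma, so L is not regular.

0^{p+k} 1^{p+1}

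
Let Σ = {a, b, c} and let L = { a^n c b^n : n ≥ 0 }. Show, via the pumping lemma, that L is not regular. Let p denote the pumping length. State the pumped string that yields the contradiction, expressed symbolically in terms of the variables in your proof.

Toward a contradiction, assume L is regular with pumping length p.
Take w = a^p c b^p ∈ L with |w| = 2p+1 ≥ p.
Write w = xyz as guaranteed by the lemma, with |xy| ≤ p and |y| ≥ 1.
Because |xy| ≤ p and w begins with p copies of a, we have y = a^k with 1 ≤ k ≤ p.
Pump with i = 2: xy^2z = a^{p+k} c b^p, which would require p+k = p. But k ≥ 1, so xy^2z ∉ L.
This is a contradiction; hence L is not regular.

a^{p+k} c b^p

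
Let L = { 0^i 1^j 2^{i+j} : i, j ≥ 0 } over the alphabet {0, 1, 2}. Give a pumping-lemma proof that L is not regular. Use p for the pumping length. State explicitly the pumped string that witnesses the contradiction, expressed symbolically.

0^{p+k} 1^p 2^{2p}

Toward a contradiction, assume L is regular with pumping length p.
Take w = 0^p 1^p 2^{2p} ∈ L (with i=j=p, i+j=2p), |w| = 4p ≥ p.
Write w = xyz as guaranteed by the lemma, with |xy| ≤ p and y is nonempty.
The first p characters of w are 0's, so xy (and hence y) consists only of 0's. Write y = 0^k, 1 ≤ k ≤ p.
Consider xy^2z = 0^{p+k} 1^p 2^{2p}. Now the 0- and 1-counts sum to 2p+k, but the 2-count is 2p ≠ 2p+k. So xy^2z ∉ L.
This contradicts the pumping lemma, so L is not regular.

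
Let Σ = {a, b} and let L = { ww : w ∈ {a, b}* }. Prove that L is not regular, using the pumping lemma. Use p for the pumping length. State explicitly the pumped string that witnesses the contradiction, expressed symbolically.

a^{p+k} b^p a^p b^p

Assume L is regular. Let p be the pumping length given by the pumping lemma.
Take w = a^p b^p a^p b^p = uu where u = a^pb^p; then w ∈ L and |w| = 4p ≥ p.
By the pumping lemma, w = xyz with |xy| ≤ p and |y| ≥ 1.
Because |xy| ≤ p and w begins with p copies of a, we have y = a^k with 1 ≤ k ≤ p.
Pump with i = 2: xy^2z = a^{p+k} b^p a^p b^p, of length 4p+k. Suppose this equals vv. The string starts with a and ends with b, so v does too; thus the boundary between the two copies of v is a b→a transition. There is exactly one such transition, at position 2p+k, so |v| = 2p+k and |vv| = 4p+2k ≠ 4p+k since k ≥ 1. So xy^2z ∉ L.
This is a contradiction; hence L is not regular.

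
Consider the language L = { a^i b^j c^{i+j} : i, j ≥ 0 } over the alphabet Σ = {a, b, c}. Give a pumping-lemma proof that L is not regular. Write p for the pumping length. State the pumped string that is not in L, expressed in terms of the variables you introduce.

a^{p+k} b^p c^{2p}

Assume L is regular. Let p be the pumping length given by the pumping lemma.
Take w = a^p b^p c^{2p} ∈ L (with i=j=p, i+j=2p), |w| = 4p ≥ p.
Write w = xyz as guaranteed by the lemma, with |xy| ≤ p and |y| > 0.
Because |xy| ≤ p and w begins with p copies of a, we have y = a^k with 1 ≤ k ≤ p.
Consider xy^2z = a^{p+k} b^p c^{2p}. Now the a- and b-counts sum to 2p+k, but the c-count is 2p ≠ 2p+k. So xy^2z ∉ L.
Contradiction. Therefore L is not regular.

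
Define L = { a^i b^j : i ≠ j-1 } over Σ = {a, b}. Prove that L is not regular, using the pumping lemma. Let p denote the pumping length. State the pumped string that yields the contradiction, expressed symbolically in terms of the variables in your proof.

Toward a contradiction, assume L is regular with pumping length p.
Choose w = a^p b^{p+p!+1}. Since p ≠ (p+p!+1)-1 = p+p!, w ∈ L; and |w| ≥ p.
The pumping lemma gives a decomposition w = xyz where |xy| ≤ p and |y| ≥ 1.
The first p characters of w are a's, so xy (and hence y) consists only of a's. Write y = a^k, 1 ≤ k ≤ p.
Since 1 ≤ k ≤ p, k divides p!; set t = 1 + p!/k. Then xy^t z has p + (p!/k)·k = p + p! copies of a. Now the a-count is p+p! and (b-count)-1 = (p+p!+1)-1 = p+p!, so i ≠ j-1 fails. So xy^t z = a^{p+p!} b^{p+p!+1} ∉ L.
This is a contradiction; hence L is not regular.

a^{p+p!} b^{p+p!+1}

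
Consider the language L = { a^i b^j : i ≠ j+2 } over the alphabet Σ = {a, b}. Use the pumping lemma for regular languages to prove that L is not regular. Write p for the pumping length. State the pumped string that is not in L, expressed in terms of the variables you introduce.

a^{p+p!} b^{p+p!-2}

Toward a contradiction, assume L is regular with pumping length p.
Choose w = a^p b^{p+p!-2}. Since p ≠ (p+p!-2)+2 = p+p!, w ∈ L; and |w| ≥ p.
By the pumping lemma, w = xyz with |xy| ≤ p and |y| ≥ 1.
Since the first p symbols of w are all a's and |xy| ≤ p, y lies entirely in the leading a-block: y = a^k for some k with 1 ≤ k ≤ p.
Since 1 ≤ k ≤ p, k divides p!; set t = 1 + p!/k. Then xy^t z has p + (p!/k)·k = p + p! copies of a. Now the a-count is p+p! and (b-count)+2 = (p+p!-2)+2 = p+p!, so i ≠ j+2 fails. So xy^t z = a^{p+p!} b^{p+p!-2} ∉ L.
This contradicts the pumping lemma, so L is not regular.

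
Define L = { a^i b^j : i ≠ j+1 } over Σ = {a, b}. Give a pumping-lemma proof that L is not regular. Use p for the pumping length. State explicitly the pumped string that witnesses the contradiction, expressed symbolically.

Assume L is regular. Let p be the pumping length given by the pumping lemma.
Choose w = a^p b^{p+p!-1}. Since p ≠ (p+p!-1)+1 = p+p!, w ∈ L; and |w| ≥ p.
By the pumping lemma, w = xyz with |xy| ≤ p and y is nonempty.
Since the first p symbols of w are all a's and |xy| ≤ p, y lies entirely in the leading a-block: y = a^k for some k with 1 ≤ k ≤ p.
Since 1 ≤ k ≤ p, k divides p!; set t = 1 + p!/k. Then xy^t z has p + (p!/k)·k = p + p! copies of a. Now the a-count is p+p! and (b-count)+1 = (p+p!-1)+1 = p+p!, so i ≠ j+1 fails. So xy^t z = a^{p+p!} b^{p+p!-1} ∉ L.
This contradicts the pumping lemma, so L is not regular.

a^{p+p!} b^{p+p!-1}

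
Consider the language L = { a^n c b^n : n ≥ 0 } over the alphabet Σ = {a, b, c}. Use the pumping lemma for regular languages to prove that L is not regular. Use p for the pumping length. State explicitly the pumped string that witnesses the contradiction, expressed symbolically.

Assume L is regular; let p be its pumping constant.
Take w = a^p c b^p ∈ L with |w| = 2p+1 ≥ p.
By the pumping lemma, w = xyz with |xy| ≤ p and |y| > 0.
The first p characters of w are a's, so xy (and hence y) consists only of a's. Write y = a^k, 1 ≤ k ≤ p.
Pump with i = 2: xy^2z = a^{p+k} c b^p, which would require p+k = p. But k ≥ 1, so xy^2z ∉ L.
This contradicts the pumping lemma, so L is not regular.

a^{p+k} c b^p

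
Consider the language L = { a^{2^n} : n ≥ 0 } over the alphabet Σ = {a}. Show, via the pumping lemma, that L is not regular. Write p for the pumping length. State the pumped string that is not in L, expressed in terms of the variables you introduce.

a^{2^p+k}

Suppose for contradiction that L is regular, and let p be the pumping length.
Take w = a^{2^p} ∈ L with |w| = 2^p ≥ p.
By the pumping lemma, w = xyz with |xy| ≤ p and y is nonempty.
Then y = a^k for some k with 1 ≤ k ≤ p.
Pump with i = 2: xy^2z = a^{2^p+k}. Since 1 ≤ k ≤ p < 2^p, we have 2^p < 2^p+k < 2^{p+1}, so 2^p+k is not a power of 2. So xy^2z ∉ L.
This contradicts the pumping lemma, so L is not regular.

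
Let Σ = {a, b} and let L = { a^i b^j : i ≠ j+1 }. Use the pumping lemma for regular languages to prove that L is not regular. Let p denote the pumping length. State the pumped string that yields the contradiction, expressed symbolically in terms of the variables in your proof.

Suppose for contradiction that L is regular, and let p be the pumping length.
Choose w = a^p b^{p+p!-1}. Since p ≠ (p+p!-1)+1 = p+p!, w ∈ L; and |w| ≥ p.
The pumping lemma gives a decomposition w = xyz where |xy| ≤ p and y is nonempty.
Because |xy| ≤ p and w begins with p copies of a, we have y = a^k with 1 ≤ k ≤ p.
Since 1 ≤ k ≤ p, k divides p!; set t = 1 + p!/k. Then xy^t z has p + (p!/k)·k = p + p! copies of a. Now the a-count is p+p! and (b-count)+1 = (p+p!-1)+1 = p+p!, so i ≠ j+1 fails. So xy^t z = a^{p+p!} b^{p+p!-1} ∉ L.
This contradicts the pumping lemma, so L is not regular.

a^{p+p!} b^{p+p!-1}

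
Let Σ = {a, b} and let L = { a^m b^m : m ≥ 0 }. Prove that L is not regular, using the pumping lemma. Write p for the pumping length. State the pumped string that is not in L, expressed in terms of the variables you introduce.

a^{p+k} b^p

Suppose for contradiction that L is regular, and let p be the pumping length.
Choose w = a^p b^p, which is in L with |w| = 2p ≥ p.
Write w = xyz as guaranteed by the lemma, with |xy| ≤ p and |y| ≥ 1.
Because |xy| ≤ p and w begins with p copies of a, we have y = a^k with 1 ≤ k ≤ p.
Pump with i = 2: xy^2z = a^{p+k} b^p. For this to lie in L we would need p = p+k, which forces k = 0. But k ≥ 1, so xy^2z ∉ L.
This is a contradiction; hence L is not regular.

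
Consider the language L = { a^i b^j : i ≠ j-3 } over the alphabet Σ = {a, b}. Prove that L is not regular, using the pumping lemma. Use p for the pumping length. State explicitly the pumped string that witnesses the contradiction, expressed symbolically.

a^{p+p!} b^{p+p!+3}

Assume L is regular; let p be its pumping constant.
Choose w = a^p b^{p+p!+3}. Since p ≠ (p+p!+3)-3 = p+p!, w ∈ L; and |w| ≥ p.
By the pumping lemma, w = xyz with |xy| ≤ p and y is nonempty.
Since the first p symbols of w are all a's and |xy| ≤ p, y lies entirely in the leading a-block: y = a^k for some k with 1 ≤ k ≤ p.
Since 1 ≤ k ≤ p, k divides p!; set t = 1 + p!/k. Then xy^t z has p + (p!/k)·k = p + p! copies of a. Now the a-count is p+p! and (b-count)-3 = (p+p!+3)-3 = p+p!, so i ≠ j-3 fails. So xy^t z = a^{p+p!} b^{p+p!+3} ∉ L.
Contradiction. Therefore L is not regular.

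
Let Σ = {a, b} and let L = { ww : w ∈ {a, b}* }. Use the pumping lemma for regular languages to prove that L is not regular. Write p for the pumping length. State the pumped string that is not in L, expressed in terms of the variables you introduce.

Toward a contradiction, assume L is regular with pumping length p.
Take w = a^p b^p a^p b^p = uu where u = a^pb^p; then w ∈ L and |w| = 4p ≥ p.
By the pumping lemma, w = xyz with |xy| ≤ p and |y| ≥ 1.
Because |xy| ≤ p and w begins with p copies of a, we have y = a^k with 1 ≤ k ≤ p.
Pump with i = 2: xy^2z = a^{p+k} b^p a^p b^p, of length 4p+k. Suppose this equals vv. The string starts with a and ends with b, so v does too; thus the boundary between the two copies of v is a b→a transition. There is exactly one such transition, at position 2p+k, so |v| = 2p+k and |vv| = 4p+2k ≠ 4p+k since k ≥ 1. So xy^2z ∉ L.
This is a contradiction; hence L is not regular.

a^{p+k} b^p a^p b^p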